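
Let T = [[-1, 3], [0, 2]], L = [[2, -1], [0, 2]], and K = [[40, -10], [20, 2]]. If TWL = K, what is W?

W = [[-5, 4], [5, 3]]

W = T⁻¹KL⁻¹ (apply T⁻¹ on the left and L⁻¹ on the right).
det T = -2, so T⁻¹ = [[-1, 3/2], [0, 1/2]].
det L = 4, so L⁻¹ = [[1/2, 1/4], [0, 1/2]].
T⁻¹K = [[-10, 13], [10, 1]].
W = (T⁻¹K)L⁻¹ = [[-5, 4], [5, 3]].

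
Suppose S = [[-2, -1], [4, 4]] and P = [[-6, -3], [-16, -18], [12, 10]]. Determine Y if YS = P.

Y = [[3, 0], [-2, -5], [-2, 2]]

S is on the right of Y, so right-multiply by S⁻¹: Y = PS⁻¹.
det S = -4, so S⁻¹ = [[-1, -1/4], [1, 1/2]].
Y = PS⁻¹ = [[-6, -3], [-16, -18], [12, 10]] · [[-1, -1/4], [1, 1/2]] = [[3, 0], [-2, -5], [-2, 2]].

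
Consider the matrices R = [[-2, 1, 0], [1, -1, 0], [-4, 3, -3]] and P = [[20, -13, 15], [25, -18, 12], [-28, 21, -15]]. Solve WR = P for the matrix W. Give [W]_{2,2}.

Right-multiplying both sides by R⁻¹ gives W = PR⁻¹.
det R = -3; the adjugate gives R⁻¹ = [[-1, -1, 0], [-1, -2, 0], [1/3, -2/3, -1/3]].
W = PR⁻¹ = [[20, -13, 15], [25, -18, 12], [-28, 21, -15]] · [[-1, -1, 0], [-1, -2, 0], [1/3, -2/3, -1/3]] = [[-2, -4, -5], [-3, 3, -4], [2, -4, 5]].

3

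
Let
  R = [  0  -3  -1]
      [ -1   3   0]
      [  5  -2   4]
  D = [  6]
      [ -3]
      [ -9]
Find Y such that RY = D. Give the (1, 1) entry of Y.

3

R is on the left of Y, so left-multiply by R⁻¹: Y = R⁻¹D.
det R = 1; the adjugate gives R⁻¹ = [[12, 14, 3], [4, 5, 1], [-13, -15, -3]].
Y = R⁻¹D = [[12, 14, 3], [4, 5, 1], [-13, -15, -3]] · [[6], [-3], [-9]] = [[3], [0], [-6]].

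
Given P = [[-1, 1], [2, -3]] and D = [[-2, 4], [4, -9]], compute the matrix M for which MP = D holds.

M = [[-2, -2], [6, 5]]

Right-multiplying both sides by P⁻¹ gives M = DP⁻¹.
det P = 1, so P⁻¹ = [[-3, -1], [-2, -1]].
M = DP⁻¹ = [[-2, 4], [4, -9]] · [[-3, -1], [-2, -1]] = [[-2, -2], [6, 5]].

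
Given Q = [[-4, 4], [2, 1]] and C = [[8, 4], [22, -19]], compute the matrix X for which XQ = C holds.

X = [[0, 4], [-5, 1]]

Q is on the right of X, so right-multiply by Q⁻¹: X = CQ⁻¹.
det Q = -12; the adjugate gives Q⁻¹ = [[-1/12, 1/3], [1/6, 1/3]].
X = CQ⁻¹ = [[8, 4], [22, -19]] · [[-1/12, 1/3], [1/6, 1/3]] = [[0, 4], [-5, 1]].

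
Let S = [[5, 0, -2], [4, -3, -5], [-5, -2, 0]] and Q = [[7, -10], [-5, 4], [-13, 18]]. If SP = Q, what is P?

P = [[3, -2], [-1, -4], [4, 0]]

Left-multiplying both sides by S⁻¹ gives P = S⁻¹Q.
det S = -4; the adjugate gives S⁻¹ = [[5/2, -1, 3/2], [-25/4, 5/2, -17/4], [23/4, -5/2, 15/4]].
P = S⁻¹Q = [[5/2, -1, 3/2], [-25/4, 5/2, -17/4], [23/4, -5/2, 15/4]] · [[7, -10], [-5, 4], [-13, 18]] = [[3, -2], [-1, -4], [4, 0]].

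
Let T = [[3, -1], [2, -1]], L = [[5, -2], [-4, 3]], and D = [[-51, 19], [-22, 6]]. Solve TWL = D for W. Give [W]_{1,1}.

Left-multiply by T⁻¹ and right-multiply by L⁻¹: W = T⁻¹DL⁻¹.
det T = -1; the adjugate gives T⁻¹ = [[1, -1], [2, -3]].
det L = 7, so L⁻¹ = [[3/7, 2/7], [4/7, 5/7]].
T⁻¹D = [[-29, 13], [-36, 20]].
W = (T⁻¹D)L⁻¹ = [[-5, 1], [-4, 4]].

-5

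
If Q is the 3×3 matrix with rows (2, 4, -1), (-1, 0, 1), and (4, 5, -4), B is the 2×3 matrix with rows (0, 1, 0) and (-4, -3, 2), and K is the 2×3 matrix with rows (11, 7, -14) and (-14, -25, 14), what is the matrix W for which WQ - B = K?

W = [[-3, -1, 4], [-2, -2, -4]]

WQ = K + B = [[11, 8, -14], [-18, -28, 16]].
Right-multiplying both sides by Q⁻¹ gives W = (K + B)Q⁻¹.
Q has determinant -5; Q⁻¹ = [[1, -11/5, -4/5], [0, 4/5, 1/5], [1, -6/5, -4/5]].
W = (K + B)Q⁻¹ = [[-3, -1, 4], [-2, -2, -4]].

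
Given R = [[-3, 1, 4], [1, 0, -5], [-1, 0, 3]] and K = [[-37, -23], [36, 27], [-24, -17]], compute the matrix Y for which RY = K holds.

Y = [[6, 2], [5, 3], [-6, -5]]

R is on the left of Y, so left-multiply by R⁻¹: Y = R⁻¹K.
R has determinant 2; R⁻¹ = [[0, -3/2, -5/2], [1, -5/2, -11/2], [0, -1/2, -1/2]].
Y = R⁻¹K = [[0, -3/2, -5/2], [1, -5/2, -11/2], [0, -1/2, -1/2]] · [[-37, -23], [36, 27], [-24, -17]] = [[6, 2], [5, 3], [-6, -5]].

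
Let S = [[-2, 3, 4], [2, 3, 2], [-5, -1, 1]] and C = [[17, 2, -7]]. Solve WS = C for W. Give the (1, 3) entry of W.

Right-multiplying both sides by S⁻¹ gives W = CS⁻¹.
det S = 6; the adjugate gives S⁻¹ = [[5/6, -7/6, -1], [-2, 3, 2], [13/6, -17/6, -2]].
W = CS⁻¹ = [[17, 2, -7]] · [[5/6, -7/6, -1], [-2, 3, 2], [13/6, -17/6, -2]] = [[-5, 6, 1]].

1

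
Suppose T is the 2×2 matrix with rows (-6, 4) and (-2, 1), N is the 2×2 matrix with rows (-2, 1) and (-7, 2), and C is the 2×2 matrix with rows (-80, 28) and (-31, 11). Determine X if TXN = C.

X = [[-4, -2], [-3, -1]]

Left-multiply by T⁻¹ and right-multiply by N⁻¹: X = T⁻¹CN⁻¹.
det T = 2; the adjugate gives T⁻¹ = [[1/2, -2], [1, -3]].
N has determinant 3; N⁻¹ = [[2/3, -1/3], [7/3, -2/3]].
T⁻¹C = [[22, -8], [13, -5]].
X = (T⁻¹C)N⁻¹ = [[-4, -2], [-3, -1]].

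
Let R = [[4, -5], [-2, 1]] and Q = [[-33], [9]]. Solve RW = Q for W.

R is on the left of W, so left-multiply by R⁻¹: W = R⁻¹Q.
R has determinant -6; R⁻¹ = [[-1/6, -5/6], [-1/3, -2/3]].
W = R⁻¹Q = [[-1/6, -5/6], [-1/3, -2/3]] · [[-33], [9]] = [[-2], [5]].

W = [[-2], [5]]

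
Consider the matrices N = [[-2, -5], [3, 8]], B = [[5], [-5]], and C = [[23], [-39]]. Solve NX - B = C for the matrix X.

NX = C + B = [[28], [-44]].
N is on the left of X, so left-multiply by N⁻¹: X = N⁻¹(C + B).
det N = -1, so N⁻¹ = [[-8, -5], [3, 2]].
X = N⁻¹(C + B) = [[-4], [-4]].

X = [[-4], [-4]]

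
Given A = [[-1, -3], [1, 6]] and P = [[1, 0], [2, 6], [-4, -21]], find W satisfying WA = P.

W = [[-2, -1], [-2, 0], [1, -3]]

Right-multiplying both sides by A⁻¹ gives W = PA⁻¹.
det A = -3; the adjugate gives A⁻¹ = [[-2, -1], [1/3, 1/3]].
W = PA⁻¹ = [[1, 0], [2, 6], [-4, -21]] · [[-2, -1], [1/3, 1/3]] = [[-2, -1], [-2, 0], [1, -3]].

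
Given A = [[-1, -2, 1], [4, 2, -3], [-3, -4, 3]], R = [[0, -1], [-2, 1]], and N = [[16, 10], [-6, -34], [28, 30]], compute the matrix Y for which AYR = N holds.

Isolating Y: multiply by A⁻¹ from the left and R⁻¹ from the right, so Y = A⁻¹NR⁻¹.
A has determinant 2; A⁻¹ = [[-3, 1, 2], [-3/2, 0, 1/2], [-5, 1, 3]].
det R = -2; the adjugate gives R⁻¹ = [[-1/2, -1/2], [-1, 0]].
A⁻¹N = [[2, -4], [-10, 0], [-2, 6]].
Y = (A⁻¹N)R⁻¹ = [[3, -1], [5, 5], [-5, 1]].

Y = [[3, -1], [5, 5], [-5, 1]]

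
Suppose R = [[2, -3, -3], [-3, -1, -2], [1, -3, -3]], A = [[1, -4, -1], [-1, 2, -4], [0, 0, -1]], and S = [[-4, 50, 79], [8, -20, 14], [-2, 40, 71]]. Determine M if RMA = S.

M = R⁻¹SA⁻¹ (apply R⁻¹ on the left and A⁻¹ on the right).
R has determinant -3; R⁻¹ = [[1, 0, -1], [11/3, 1, -13/3], [-10/3, -1, 11/3]].
A has determinant 2; A⁻¹ = [[-1, -2, 9], [-1/2, -1/2, 5/2], [0, 0, -1]].
R⁻¹S = [[-2, 10, 8], [2, -10, -4], [-2, 0, -17]].
M = (R⁻¹S)A⁻¹ = [[-3, -1, -1], [3, 1, -3], [2, 4, -1]].

M = [[-3, -1, -1], [3, 1, -3], [2, 4, -1]]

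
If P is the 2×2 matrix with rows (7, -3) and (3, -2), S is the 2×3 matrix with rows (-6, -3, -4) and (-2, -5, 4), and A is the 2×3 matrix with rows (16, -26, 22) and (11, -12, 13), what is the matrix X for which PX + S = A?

X = [[1, -5, 5], [-5, -4, 3]]

PX = A − S = [[22, -23, 26], [13, -7, 9]].
Left-multiplying both sides by P⁻¹ gives X = P⁻¹(A − S).
det P = -5; the adjugate gives P⁻¹ = [[2/5, -3/5], [3/5, -7/5]].
X = P⁻¹(A − S) = [[1, -5, 5], [-5, -4, 3]].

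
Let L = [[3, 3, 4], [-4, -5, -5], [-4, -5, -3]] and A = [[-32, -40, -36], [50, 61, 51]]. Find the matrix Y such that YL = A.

L is on the right of Y, so right-multiply by L⁻¹: Y = AL⁻¹.
det L = -6; the adjugate gives L⁻¹ = [[5/3, 11/6, -5/6], [-4/3, -7/6, 1/6], [0, -1/2, 1/2]].
Y = AL⁻¹ = [[-32, -40, -36], [50, 61, 51]] · [[5/3, 11/6, -5/6], [-4/3, -7/6, 1/6], [0, -1/2, 1/2]] = [[0, 6, 2], [2, -5, -6]].

Y = [[0, 6, 2], [2, -5, -6]]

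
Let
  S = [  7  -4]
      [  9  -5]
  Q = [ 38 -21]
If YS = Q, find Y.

S is on the right of Y, so right-multiply by S⁻¹: Y = QS⁻¹.
det S = 1, so S⁻¹ = [[-5, 4], [-9, 7]].
Y = QS⁻¹ = [[38, -21]] · [[-5, 4], [-9, 7]] = [[-1, 5]].

Y = [[-1, 5]]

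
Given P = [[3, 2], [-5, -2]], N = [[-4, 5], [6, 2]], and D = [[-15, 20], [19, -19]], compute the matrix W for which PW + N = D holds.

PW = D − N = [[-11, 15], [13, -21]].
Left-multiplying both sides by P⁻¹ gives W = P⁻¹(D − N).
det P = 4; the adjugate gives P⁻¹ = [[-1/2, -1/2], [5/4, 3/4]].
W = P⁻¹(D − N) = [[-1, 3], [-4, 3]].

W = [[-1, 3], [-4, 3]]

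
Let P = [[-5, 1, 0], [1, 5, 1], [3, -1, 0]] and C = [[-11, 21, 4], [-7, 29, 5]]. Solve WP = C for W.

Right-multiplying both sides by P⁻¹ gives W = CP⁻¹.
det P = -2; the adjugate gives P⁻¹ = [[-1/2, 0, -1/2], [-3/2, 0, -5/2], [8, 1, 13]].
W = CP⁻¹ = [[-11, 21, 4], [-7, 29, 5]] · [[-1/2, 0, -1/2], [-3/2, 0, -5/2], [8, 1, 13]] = [[6, 4, 5], [0, 5, -4]].

W = [[6, 4, 5], [0, 5, -4]]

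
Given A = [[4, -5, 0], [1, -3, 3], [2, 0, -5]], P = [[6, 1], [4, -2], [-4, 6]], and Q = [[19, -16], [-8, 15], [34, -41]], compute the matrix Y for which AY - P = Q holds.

Y = [[5, -5], [-1, -1], [-4, 5]]

AY = Q + P = [[25, -15], [-4, 13], [30, -35]].
Since A multiplies Y on the left, Y = A⁻¹(Q + P).
det A = 5; the adjugate gives A⁻¹ = [[3, -5, -3], [11/5, -4, -12/5], [6/5, -2, -7/5]].
Y = A⁻¹(Q + P) = [[5, -5], [-1, -1], [-4, 5]].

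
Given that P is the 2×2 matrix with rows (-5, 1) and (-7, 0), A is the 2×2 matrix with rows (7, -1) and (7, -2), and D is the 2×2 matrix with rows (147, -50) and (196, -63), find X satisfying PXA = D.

X = [[1, -5], [-3, 4]]

Left-multiply by P⁻¹ and right-multiply by A⁻¹: X = P⁻¹DA⁻¹.
P has determinant 7; P⁻¹ = [[0, -1/7], [1, -5/7]].
det A = -7, so A⁻¹ = [[2/7, -1/7], [1, -1]].
P⁻¹D = [[-28, 9], [7, -5]].
X = (P⁻¹D)A⁻¹ = [[1, -5], [-3, 4]].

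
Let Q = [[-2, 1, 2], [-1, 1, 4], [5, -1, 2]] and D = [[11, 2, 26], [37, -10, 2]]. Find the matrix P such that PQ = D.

P = [[3, 3, 4], [-3, -1, 6]]

Right-multiplying both sides by Q⁻¹ gives P = DQ⁻¹.
det Q = 2, so Q⁻¹ = [[3, -2, 1], [11, -7, 3], [-2, 3/2, -1/2]].
P = DQ⁻¹ = [[11, 2, 26], [37, -10, 2]] · [[3, -2, 1], [11, -7, 3], [-2, 3/2, -1/2]] = [[3, 3, 4], [-3, -1, 6]].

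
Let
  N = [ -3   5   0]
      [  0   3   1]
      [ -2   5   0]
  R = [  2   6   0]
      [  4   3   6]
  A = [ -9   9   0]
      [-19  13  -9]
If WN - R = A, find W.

W = [[1, 0, 2], [5, -3, 0]]

WN = A + R = [[-7, 15, 0], [-15, 16, -3]].
N is on the right of W, so right-multiply by N⁻¹: W = (A + R)N⁻¹.
det N = 5; the adjugate gives N⁻¹ = [[-1, 0, 1], [-2/5, 0, 3/5], [6/5, 1, -9/5]].
W = (A + R)N⁻¹ = [[1, 0, 2], [5, -3, 0]].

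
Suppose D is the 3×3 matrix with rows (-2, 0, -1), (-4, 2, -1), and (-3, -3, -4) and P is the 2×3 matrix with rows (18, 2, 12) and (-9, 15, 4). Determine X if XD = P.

Since D sits to the right of X, X = PD⁻¹.
det D = 4; the adjugate gives D⁻¹ = [[-11/4, 3/4, 1/2], [-13/4, 5/4, 1/2], [9/2, -3/2, -1]].
X = PD⁻¹ = [[18, 2, 12], [-9, 15, 4]] · [[-11/4, 3/4, 1/2], [-13/4, 5/4, 1/2], [9/2, -3/2, -1]] = [[-2, -2, -2], [-6, 6, -1]].

X = [[-2, -2, -2], [-6, 6, -1]]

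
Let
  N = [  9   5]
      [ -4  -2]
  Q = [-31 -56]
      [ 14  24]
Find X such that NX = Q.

N is on the left of X, so left-multiply by N⁻¹: X = N⁻¹Q.
det N = 2; the adjugate gives N⁻¹ = [[-1, -5/2], [2, 9/2]].
X = N⁻¹Q = [[-1, -5/2], [2, 9/2]] · [[-31, -56], [14, 24]] = [[-4, -4], [1, -4]].

X = [[-4, -4], [1, -4]]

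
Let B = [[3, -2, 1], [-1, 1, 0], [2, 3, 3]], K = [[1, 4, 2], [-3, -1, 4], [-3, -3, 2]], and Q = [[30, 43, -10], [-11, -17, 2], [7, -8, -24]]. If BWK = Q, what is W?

W = [[2, -3, 1], [0, -3, 4], [3, -4, 5]]

W = B⁻¹QK⁻¹ (apply B⁻¹ on the left and K⁻¹ on the right).
B has determinant -2; B⁻¹ = [[-3/2, -9/2, 1/2], [-3/2, -7/2, 1/2], [5/2, 13/2, -1/2]].
det K = -2; the adjugate gives K⁻¹ = [[-5, 7, -9], [3, -4, 5], [-3, 9/2, -11/2]].
B⁻¹Q = [[8, 8, -6], [-3, -9, -4], [0, 1, 0]].
W = (B⁻¹Q)K⁻¹ = [[2, -3, 1], [0, -3, 4], [3, -4, 5]].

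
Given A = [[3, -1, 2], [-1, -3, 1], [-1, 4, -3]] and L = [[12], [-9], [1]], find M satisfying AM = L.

M = [[4], [2], [1]]

Left-multiplying both sides by A⁻¹ gives M = A⁻¹L.
det A = 5; the adjugate gives A⁻¹ = [[1, 1, 1], [-4/5, -7/5, -1], [-7/5, -11/5, -2]].
M = A⁻¹L = [[1, 1, 1], [-4/5, -7/5, -1], [-7/5, -11/5, -2]] · [[12], [-9], [1]] = [[4], [2], [1]].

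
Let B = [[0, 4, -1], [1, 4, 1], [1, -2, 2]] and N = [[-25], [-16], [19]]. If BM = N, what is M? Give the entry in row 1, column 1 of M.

Since B multiplies M on the left, M = B⁻¹N.
det B = 2, so B⁻¹ = [[5, -3, 4], [-1/2, 1/2, -1/2], [-3, 2, -2]].
M = B⁻¹N = [[5, -3, 4], [-1/2, 1/2, -1/2], [-3, 2, -2]] · [[-25], [-16], [19]] = [[-1], [-5], [5]].

-1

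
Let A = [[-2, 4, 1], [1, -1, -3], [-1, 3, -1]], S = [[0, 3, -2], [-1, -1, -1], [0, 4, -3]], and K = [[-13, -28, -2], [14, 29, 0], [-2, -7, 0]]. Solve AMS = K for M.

M = A⁻¹KS⁻¹ (apply A⁻¹ on the left and S⁻¹ on the right).
det A = -2; the adjugate gives A⁻¹ = [[-5, -7/2, 11/2], [-2, -3/2, 5/2], [-1, -1, 1]].
det S = -1, so S⁻¹ = [[-7, -1, 5], [3, 0, -2], [4, 0, -3]].
A⁻¹K = [[5, 0, 10], [0, -5, 4], [-3, -8, 2]].
M = (A⁻¹K)S⁻¹ = [[5, -5, -5], [1, 0, -2], [5, 3, -5]].

M = [[5, -5, -5], [1, 0, -2], [5, 3, -5]]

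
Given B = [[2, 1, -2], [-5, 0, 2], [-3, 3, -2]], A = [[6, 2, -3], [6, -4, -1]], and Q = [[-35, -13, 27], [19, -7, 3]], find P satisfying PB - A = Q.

PB = Q + A = [[-29, -11, 24], [25, -11, 2]].
Since B sits to the right of P, P = (Q + A)B⁻¹.
det B = 2, so B⁻¹ = [[-3, -2, 1], [-8, -5, 3], [-15/2, -9/2, 5/2]].
P = (Q + A)B⁻¹ = [[-5, 5, -2], [-2, -4, -3]].

P = [[-5, 5, -2], [-2, -4, -3]]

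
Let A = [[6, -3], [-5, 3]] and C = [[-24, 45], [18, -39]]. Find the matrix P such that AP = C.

Since A multiplies P on the left, P = A⁻¹C.
A has determinant 3; A⁻¹ = [[1, 1], [5/3, 2]].
P = A⁻¹C = [[1, 1], [5/3, 2]] · [[-24, 45], [18, -39]] = [[-6, 6], [-4, -3]].

P = [[-6, 6], [-4, -3]]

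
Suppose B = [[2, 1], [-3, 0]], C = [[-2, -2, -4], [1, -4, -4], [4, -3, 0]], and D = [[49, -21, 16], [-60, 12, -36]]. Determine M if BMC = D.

M = B⁻¹DC⁻¹ (apply B⁻¹ on the left and C⁻¹ on the right).
B has determinant 3; B⁻¹ = [[0, -1/3], [1, 2/3]].
C has determinant 4; C⁻¹ = [[-3, 3, -2], [-4, 4, -3], [13/4, -7/2, 5/2]].
B⁻¹D = [[20, -4, 12], [9, -13, -8]].
M = (B⁻¹D)C⁻¹ = [[-5, 2, 2], [-1, 3, 1]].

M = [[-5, 2, 2], [-1, 3, 1]]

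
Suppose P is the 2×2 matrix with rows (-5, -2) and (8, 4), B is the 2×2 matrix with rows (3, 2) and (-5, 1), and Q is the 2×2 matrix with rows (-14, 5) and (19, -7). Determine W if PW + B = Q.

PW = Q − B = [[-17, 3], [24, -8]].
Since P multiplies W on the left, W = P⁻¹(Q − B).
det P = -4, so P⁻¹ = [[-1, -1/2], [2, 5/4]].
W = P⁻¹(Q − B) = [[5, 1], [-4, -4]].

W = [[5, 1], [-4, -4]]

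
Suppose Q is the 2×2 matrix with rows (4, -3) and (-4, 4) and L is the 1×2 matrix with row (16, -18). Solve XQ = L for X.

X = [[-2, -6]]

Right-multiplying both sides by Q⁻¹ gives X = LQ⁻¹.
Q has determinant 4; Q⁻¹ = [[1, 3/4], [1, 1]].
X = LQ⁻¹ = [[16, -18]] · [[1, 3/4], [1, 1]] = [[-2, -6]].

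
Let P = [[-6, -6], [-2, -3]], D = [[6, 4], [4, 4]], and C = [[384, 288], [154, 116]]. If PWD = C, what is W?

W = P⁻¹CD⁻¹ (apply P⁻¹ on the left and D⁻¹ on the right).
P has determinant 6; P⁻¹ = [[-1/2, 1], [1/3, -1]].
det D = 8, so D⁻¹ = [[1/2, -1/2], [-1/2, 3/4]].
P⁻¹C = [[-38, -28], [-26, -20]].
W = (P⁻¹C)D⁻¹ = [[-5, -2], [-3, -2]].

W = [[-5, -2], [-3, -2]]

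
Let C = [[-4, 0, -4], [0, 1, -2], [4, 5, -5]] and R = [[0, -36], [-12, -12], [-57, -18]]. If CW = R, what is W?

W = [[-3, 3], [-6, 0], [3, 6]]

C is on the left of W, so left-multiply by C⁻¹: W = C⁻¹R.
det C = -4; the adjugate gives C⁻¹ = [[-5/4, 5, -1], [2, -9, 2], [1, -5, 1]].
W = C⁻¹R = [[-5/4, 5, -1], [2, -9, 2], [1, -5, 1]] · [[0, -36], [-12, -12], [-57, -18]] = [[-3, 3], [-6, 0], [3, 6]].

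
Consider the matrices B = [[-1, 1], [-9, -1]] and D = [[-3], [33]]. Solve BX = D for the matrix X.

X = [[-3], [-6]]

Left-multiplying both sides by B⁻¹ gives X = B⁻¹D.
det B = 10; the adjugate gives B⁻¹ = [[-1/10, -1/10], [9/10, -1/10]].
X = B⁻¹D = [[-1/10, -1/10], [9/10, -1/10]] · [[-3], [33]] = [[-3], [-6]].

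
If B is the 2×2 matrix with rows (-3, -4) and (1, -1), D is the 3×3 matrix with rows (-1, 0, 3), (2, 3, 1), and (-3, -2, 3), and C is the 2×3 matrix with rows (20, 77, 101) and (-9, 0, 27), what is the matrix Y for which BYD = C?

Y = [[4, -5, -2], [-5, -5, -2]]

Isolating Y: multiply by B⁻¹ from the left and D⁻¹ from the right, so Y = B⁻¹CD⁻¹.
B has determinant 7; B⁻¹ = [[-1/7, 4/7], [-1/7, -3/7]].
det D = 4; the adjugate gives D⁻¹ = [[11/4, -3/2, -9/4], [-9/4, 3/2, 7/4], [5/4, -1/2, -3/4]].
B⁻¹C = [[-8, -11, 1], [1, -11, -26]].
Y = (B⁻¹C)D⁻¹ = [[4, -5, -2], [-5, -5, -2]].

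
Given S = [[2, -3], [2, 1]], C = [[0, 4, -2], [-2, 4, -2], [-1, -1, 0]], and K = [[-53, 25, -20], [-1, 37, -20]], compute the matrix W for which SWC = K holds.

Left-multiply by S⁻¹ and right-multiply by C⁻¹: W = S⁻¹KC⁻¹.
det S = 8; the adjugate gives S⁻¹ = [[1/8, 3/8], [-1/4, 1/4]].
det C = -4; the adjugate gives C⁻¹ = [[1/2, -1/2, 0], [-1/2, 1/2, -1], [-3/2, 1, -2]].
S⁻¹K = [[-7, 17, -10], [13, 3, 0]].
W = (S⁻¹K)C⁻¹ = [[3, 2, 3], [5, -5, -3]].

W = [[3, 2, 3], [5, -5, -3]]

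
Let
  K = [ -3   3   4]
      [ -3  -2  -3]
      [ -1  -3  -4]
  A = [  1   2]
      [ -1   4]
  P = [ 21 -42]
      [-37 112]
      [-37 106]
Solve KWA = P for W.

W = K⁻¹PA⁻¹ (apply K⁻¹ on the left and A⁻¹ on the right).
K has determinant 4; K⁻¹ = [[-1/4, 0, -1/4], [-9/4, 4, -21/4], [7/4, -3, 15/4]].
A has determinant 6; A⁻¹ = [[2/3, -1/3], [1/6, 1/6]].
K⁻¹P = [[4, -16], [-1, -14], [9, -12]].
W = (K⁻¹P)A⁻¹ = [[0, -4], [-3, -2], [4, -5]].

W = [[0, -4], [-3, -2], [4, -5]]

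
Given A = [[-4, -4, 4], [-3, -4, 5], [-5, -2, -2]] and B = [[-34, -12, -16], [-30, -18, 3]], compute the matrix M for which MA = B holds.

M = [[4, -4, 6], [6, -3, 3]]

Right-multiplying both sides by A⁻¹ gives M = BA⁻¹.
det A = -4; the adjugate gives A⁻¹ = [[-9/2, 4, 1], [31/4, -7, -2], [7/2, -3, -1]].
M = BA⁻¹ = [[-34, -12, -16], [-30, -18, 3]] · [[-9/2, 4, 1], [31/4, -7, -2], [7/2, -3, -1]] = [[4, -4, 6], [6, -3, 3]].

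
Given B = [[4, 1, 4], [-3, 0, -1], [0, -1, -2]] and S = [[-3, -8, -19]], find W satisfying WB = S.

W = [[-3, -3, 5]]

Since B sits to the right of W, W = SB⁻¹.
B has determinant 2; B⁻¹ = [[-1/2, -1, -1/2], [-3, -4, -4], [3/2, 2, 3/2]].
W = SB⁻¹ = [[-3, -8, -19]] · [[-1/2, -1, -1/2], [-3, -4, -4], [3/2, 2, 3/2]] = [[-3, -3, 5]].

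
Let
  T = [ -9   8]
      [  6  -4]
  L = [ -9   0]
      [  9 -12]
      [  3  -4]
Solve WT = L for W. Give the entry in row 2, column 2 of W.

-3

Right-multiplying both sides by T⁻¹ gives W = LT⁻¹.
det T = -12, so T⁻¹ = [[1/3, 2/3], [1/2, 3/4]].
W = LT⁻¹ = [[-9, 0], [9, -12], [3, -4]] · [[1/3, 2/3], [1/2, 3/4]] = [[-3, -6], [-3, -3], [-1, -1]].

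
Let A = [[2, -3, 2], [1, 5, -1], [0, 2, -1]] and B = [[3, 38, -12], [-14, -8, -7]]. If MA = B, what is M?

M = [[-1, 5, 5], [-4, -6, 5]]

Right-multiplying both sides by A⁻¹ gives M = BA⁻¹.
det A = -5, so A⁻¹ = [[3/5, -1/5, 7/5], [-1/5, 2/5, -4/5], [-2/5, 4/5, -13/5]].
M = BA⁻¹ = [[3, 38, -12], [-14, -8, -7]] · [[3/5, -1/5, 7/5], [-1/5, 2/5, -4/5], [-2/5, 4/5, -13/5]] = [[-1, 5, 5], [-4, -6, 5]].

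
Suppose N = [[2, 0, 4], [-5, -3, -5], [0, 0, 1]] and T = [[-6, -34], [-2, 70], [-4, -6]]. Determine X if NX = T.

Left-multiplying both sides by N⁻¹ gives X = N⁻¹T.
det N = -6; the adjugate gives N⁻¹ = [[1/2, 0, -2], [-5/6, -1/3, 5/3], [0, 0, 1]].
X = N⁻¹T = [[1/2, 0, -2], [-5/6, -1/3, 5/3], [0, 0, 1]] · [[-6, -34], [-2, 70], [-4, -6]] = [[5, -5], [-1, -5], [-4, -6]].

X = [[5, -5], [-1, -5], [-4, -6]]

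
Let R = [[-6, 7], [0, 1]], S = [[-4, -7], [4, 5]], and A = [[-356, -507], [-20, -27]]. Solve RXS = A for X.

X = [[-4, 5], [1, -4]]

Isolating X: multiply by R⁻¹ from the left and S⁻¹ from the right, so X = R⁻¹AS⁻¹.
R has determinant -6; R⁻¹ = [[-1/6, 7/6], [0, 1]].
S has determinant 8; S⁻¹ = [[5/8, 7/8], [-1/2, -1/2]].
R⁻¹A = [[36, 53], [-20, -27]].
X = (R⁻¹A)S⁻¹ = [[-4, 5], [1, -4]].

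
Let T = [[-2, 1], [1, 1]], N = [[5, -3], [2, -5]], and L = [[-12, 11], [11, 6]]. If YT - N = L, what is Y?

Y = [[5, 3], [-4, 5]]

YT = L + N = [[-7, 8], [13, 1]].
Since T sits to the right of Y, Y = (L + N)T⁻¹.
det T = -3, so T⁻¹ = [[-1/3, 1/3], [1/3, 2/3]].
Y = (L + N)T⁻¹ = [[5, 3], [-4, 5]].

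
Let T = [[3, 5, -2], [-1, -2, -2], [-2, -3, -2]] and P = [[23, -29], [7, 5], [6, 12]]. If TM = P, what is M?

T is on the left of M, so left-multiply by T⁻¹: M = T⁻¹P.
det T = 6, so T⁻¹ = [[-1/3, 8/3, -7/3], [1/3, -5/3, 4/3], [-1/6, -1/6, -1/6]].
M = T⁻¹P = [[-1/3, 8/3, -7/3], [1/3, -5/3, 4/3], [-1/6, -1/6, -1/6]] · [[23, -29], [7, 5], [6, 12]] = [[-3, -5], [4, -2], [-6, 2]].

M = [[-3, -5], [4, -2], [-6, 2]]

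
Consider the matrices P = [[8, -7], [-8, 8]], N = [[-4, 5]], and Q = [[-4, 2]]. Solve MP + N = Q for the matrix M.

M = [[-3, -3]]

MP = Q − N = [[0, -3]].
Right-multiplying both sides by P⁻¹ gives M = (Q − N)P⁻¹.
det P = 8, so P⁻¹ = [[1, 7/8], [1, 1]].
M = (Q − N)P⁻¹ = [[-3, -3]].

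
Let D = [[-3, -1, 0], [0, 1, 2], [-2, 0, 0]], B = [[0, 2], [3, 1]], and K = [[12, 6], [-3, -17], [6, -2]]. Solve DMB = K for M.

M = [[1, -1], [-4, -1], [-2, 0]]

Left-multiply by D⁻¹ and right-multiply by B⁻¹: M = D⁻¹KB⁻¹.
D has determinant 4; D⁻¹ = [[0, 0, -1/2], [-1, 0, 3/2], [1/2, 1/2, -3/4]].
det B = -6; the adjugate gives B⁻¹ = [[-1/6, 1/3], [1/2, 0]].
D⁻¹K = [[-3, 1], [-3, -9], [0, -4]].
M = (D⁻¹K)B⁻¹ = [[1, -1], [-4, -1], [-2, 0]].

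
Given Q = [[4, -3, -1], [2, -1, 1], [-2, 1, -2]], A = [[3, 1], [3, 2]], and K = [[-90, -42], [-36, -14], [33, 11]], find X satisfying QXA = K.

Isolating X: multiply by Q⁻¹ from the left and A⁻¹ from the right, so X = Q⁻¹KA⁻¹.
Q has determinant -2; Q⁻¹ = [[-1/2, 7/2, 2], [-1, 5, 3], [0, -1, -1]].
det A = 3, so A⁻¹ = [[2/3, -1/3], [-1, 1]].
Q⁻¹K = [[-15, -6], [9, 5], [3, 3]].
X = (Q⁻¹K)A⁻¹ = [[-4, -1], [1, 2], [-1, 2]].

X = [[-4, -1], [1, 2], [-1, 2]]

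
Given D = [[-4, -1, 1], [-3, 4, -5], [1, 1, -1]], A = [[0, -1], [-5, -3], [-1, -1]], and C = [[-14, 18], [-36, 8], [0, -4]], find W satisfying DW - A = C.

DW = C + A = [[-14, 17], [-41, 5], [-1, -5]].
Left-multiplying both sides by D⁻¹ gives W = D⁻¹(C + A).
D has determinant -3; D⁻¹ = [[-1/3, 0, -1/3], [8/3, -1, 23/3], [7/3, -1, 19/3]].
W = D⁻¹(C + A) = [[5, -4], [-4, 2], [2, 3]].

W = [[5, -4], [-4, 2], [2, 3]]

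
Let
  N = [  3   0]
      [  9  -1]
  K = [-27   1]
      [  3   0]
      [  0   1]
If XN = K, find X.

N is on the right of X, so right-multiply by N⁻¹: X = KN⁻¹.
det N = -3, so N⁻¹ = [[1/3, 0], [3, -1]].
X = KN⁻¹ = [[-27, 1], [3, 0], [0, 1]] · [[1/3, 0], [3, -1]] = [[-6, -1], [1, 0], [3, -1]].

X = [[-6, -1], [1, 0], [3, -1]]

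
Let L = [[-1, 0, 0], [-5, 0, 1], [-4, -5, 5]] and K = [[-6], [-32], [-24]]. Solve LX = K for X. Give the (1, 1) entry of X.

6

Left-multiplying both sides by L⁻¹ gives X = L⁻¹K.
det L = -5, so L⁻¹ = [[-1, 0, 0], [-21/5, 1, -1/5], [-5, 1, 0]].
X = L⁻¹K = [[-1, 0, 0], [-21/5, 1, -1/5], [-5, 1, 0]] · [[-6], [-32], [-24]] = [[6], [-2], [-2]].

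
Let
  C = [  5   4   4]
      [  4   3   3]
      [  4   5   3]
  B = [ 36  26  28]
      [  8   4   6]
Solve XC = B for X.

Since C sits to the right of X, X = BC⁻¹.
C has determinant 2; C⁻¹ = [[-3, 4, 0], [0, -1/2, 1/2], [4, -9/2, -1/2]].
X = BC⁻¹ = [[36, 26, 28], [8, 4, 6]] · [[-3, 4, 0], [0, -1/2, 1/2], [4, -9/2, -1/2]] = [[4, 5, -1], [0, 3, -1]].

X = [[4, 5, -1], [0, 3, -1]]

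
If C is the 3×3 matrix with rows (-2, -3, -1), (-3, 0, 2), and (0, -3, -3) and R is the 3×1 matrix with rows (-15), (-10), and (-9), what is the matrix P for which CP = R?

P = [[4], [2], [1]]

Since C multiplies P on the left, P = C⁻¹R.
det C = 6; the adjugate gives C⁻¹ = [[1, -1, -1], [-3/2, 1, 7/6], [3/2, -1, -3/2]].
P = C⁻¹R = [[1, -1, -1], [-3/2, 1, 7/6], [3/2, -1, -3/2]] · [[-15], [-10], [-9]] = [[4], [2], [1]].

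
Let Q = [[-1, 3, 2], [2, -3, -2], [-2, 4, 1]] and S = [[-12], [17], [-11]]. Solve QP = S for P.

Left-multiplying both sides by Q⁻¹ gives P = Q⁻¹S.
det Q = 5, so Q⁻¹ = [[1, 1, 0], [2/5, 3/5, 2/5], [2/5, -2/5, -3/5]].
P = Q⁻¹S = [[1, 1, 0], [2/5, 3/5, 2/5], [2/5, -2/5, -3/5]] · [[-12], [17], [-11]] = [[5], [1], [-5]].

P = [[5], [1], [-5]]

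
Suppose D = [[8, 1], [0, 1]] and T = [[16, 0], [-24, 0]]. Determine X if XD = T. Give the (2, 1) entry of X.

Right-multiplying both sides by D⁻¹ gives X = TD⁻¹.
D has determinant 8; D⁻¹ = [[1/8, -1/8], [0, 1]].
X = TD⁻¹ = [[16, 0], [-24, 0]] · [[1/8, -1/8], [0, 1]] = [[2, -2], [-3, 3]].

-3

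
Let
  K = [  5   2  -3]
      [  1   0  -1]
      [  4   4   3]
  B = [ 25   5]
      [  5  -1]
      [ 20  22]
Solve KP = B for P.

Since K multiplies P on the left, P = K⁻¹B.
det K = -6; the adjugate gives K⁻¹ = [[-2/3, 3, 1/3], [7/6, -9/2, -1/3], [-2/3, 2, 1/3]].
P = K⁻¹B = [[-2/3, 3, 1/3], [7/6, -9/2, -1/3], [-2/3, 2, 1/3]] · [[25, 5], [5, -1], [20, 22]] = [[5, 1], [0, 3], [0, 2]].

P = [[5, 1], [0, 3], [0, 2]]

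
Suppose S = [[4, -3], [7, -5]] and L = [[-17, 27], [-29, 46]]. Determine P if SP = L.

P = [[-2, 3], [3, -5]]

Left-multiplying both sides by S⁻¹ gives P = S⁻¹L.
det S = 1, so S⁻¹ = [[-5, 3], [-7, 4]].
P = S⁻¹L = [[-5, 3], [-7, 4]] · [[-17, 27], [-29, 46]] = [[-2, 3], [3, -5]].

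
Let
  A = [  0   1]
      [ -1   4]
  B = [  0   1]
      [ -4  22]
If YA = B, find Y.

A is on the right of Y, so right-multiply by A⁻¹: Y = BA⁻¹.
A has determinant 1; A⁻¹ = [[4, -1], [1, 0]].
Y = BA⁻¹ = [[0, 1], [-4, 22]] · [[4, -1], [1, 0]] = [[1, 0], [6, 4]].

Y = [[1, 0], [6, 4]]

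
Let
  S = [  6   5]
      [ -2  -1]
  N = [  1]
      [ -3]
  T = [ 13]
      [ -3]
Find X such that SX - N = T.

X = [[4], [-2]]

SX = T + N = [[14], [-6]].
S is on the left of X, so left-multiply by S⁻¹: X = S⁻¹(T + N).
det S = 4, so S⁻¹ = [[-1/4, -5/4], [1/2, 3/2]].
X = S⁻¹(T + N) = [[4], [-2]].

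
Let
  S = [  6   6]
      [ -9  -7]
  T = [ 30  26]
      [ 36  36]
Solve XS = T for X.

X = [[2, -2], [6, 0]]

Right-multiplying both sides by S⁻¹ gives X = TS⁻¹.
S has determinant 12; S⁻¹ = [[-7/12, -1/2], [3/4, 1/2]].
X = TS⁻¹ = [[30, 26], [36, 36]] · [[-7/12, -1/2], [3/4, 1/2]] = [[2, -2], [6, 0]].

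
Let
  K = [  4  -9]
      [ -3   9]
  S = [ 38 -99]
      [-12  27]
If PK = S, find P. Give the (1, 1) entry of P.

5

Since K sits to the right of P, P = SK⁻¹.
det K = 9; the adjugate gives K⁻¹ = [[1, 1], [1/3, 4/9]].
P = SK⁻¹ = [[38, -99], [-12, 27]] · [[1, 1], [1/3, 4/9]] = [[5, -6], [-3, 0]].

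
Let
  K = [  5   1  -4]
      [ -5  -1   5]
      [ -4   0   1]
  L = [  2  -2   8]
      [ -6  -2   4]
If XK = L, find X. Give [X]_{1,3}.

-3

K is on the right of X, so right-multiply by K⁻¹: X = LK⁻¹.
det K = -4; the adjugate gives K⁻¹ = [[1/4, 1/4, -1/4], [15/4, 11/4, 5/4], [1, 1, 0]].
X = LK⁻¹ = [[2, -2, 8], [-6, -2, 4]] · [[1/4, 1/4, -1/4], [15/4, 11/4, 5/4], [1, 1, 0]] = [[1, 3, -3], [-5, -3, -1]].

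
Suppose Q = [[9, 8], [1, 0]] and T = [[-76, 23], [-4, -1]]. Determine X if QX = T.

Left-multiplying both sides by Q⁻¹ gives X = Q⁻¹T.
det Q = -8, so Q⁻¹ = [[0, 1], [1/8, -9/8]].
X = Q⁻¹T = [[0, 1], [1/8, -9/8]] · [[-76, 23], [-4, -1]] = [[-4, -1], [-5, 4]].

X = [[-4, -1], [-5, 4]]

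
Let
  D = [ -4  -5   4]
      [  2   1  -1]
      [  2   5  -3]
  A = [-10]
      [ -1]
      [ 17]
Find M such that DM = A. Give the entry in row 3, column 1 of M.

D is on the left of M, so left-multiply by D⁻¹: M = D⁻¹A.
det D = 4; the adjugate gives D⁻¹ = [[1/2, 5/4, 1/4], [1, 1, 1], [2, 5/2, 3/2]].
M = D⁻¹A = [[1/2, 5/4, 1/4], [1, 1, 1], [2, 5/2, 3/2]] · [[-10], [-1], [17]] = [[-2], [6], [3]].

3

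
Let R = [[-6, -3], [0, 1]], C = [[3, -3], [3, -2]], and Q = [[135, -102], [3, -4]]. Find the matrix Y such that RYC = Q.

Y = [[-3, -5], [2, -1]]

Left-multiply by R⁻¹ and right-multiply by C⁻¹: Y = R⁻¹QC⁻¹.
R has determinant -6; R⁻¹ = [[-1/6, -1/2], [0, 1]].
C has determinant 3; C⁻¹ = [[-2/3, 1], [-1, 1]].
R⁻¹Q = [[-24, 19], [3, -4]].
Y = (R⁻¹Q)C⁻¹ = [[-3, -5], [2, -1]].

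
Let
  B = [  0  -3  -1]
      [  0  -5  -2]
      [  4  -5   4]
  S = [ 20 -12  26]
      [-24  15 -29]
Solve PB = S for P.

Right-multiplying both sides by B⁻¹ gives P = SB⁻¹.
det B = 4, so B⁻¹ = [[-15/2, 17/4, 1/4], [-2, 1, 0], [5, -3, 0]].
P = SB⁻¹ = [[20, -12, 26], [-24, 15, -29]] · [[-15/2, 17/4, 1/4], [-2, 1, 0], [5, -3, 0]] = [[4, -5, 5], [5, 0, -6]].

P = [[4, -5, 5], [5, 0, -6]]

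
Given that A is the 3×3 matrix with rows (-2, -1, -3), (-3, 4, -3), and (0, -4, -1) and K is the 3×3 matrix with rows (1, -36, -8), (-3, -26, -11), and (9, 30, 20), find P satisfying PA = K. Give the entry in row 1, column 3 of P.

5

Right-multiplying both sides by A⁻¹ gives P = KA⁻¹.
A has determinant -1; A⁻¹ = [[16, -11, -15], [3, -2, -3], [-12, 8, 11]].
P = KA⁻¹ = [[1, -36, -8], [-3, -26, -11], [9, 30, 20]] · [[16, -11, -15], [3, -2, -3], [-12, 8, 11]] = [[4, -3, 5], [6, -3, 2], [-6, 1, -5]].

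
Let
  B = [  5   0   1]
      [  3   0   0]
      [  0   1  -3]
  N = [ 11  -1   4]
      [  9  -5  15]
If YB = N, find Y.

Y = [[1, 2, -1], [0, 3, -5]]

Since B sits to the right of Y, Y = NB⁻¹.
det B = 3, so B⁻¹ = [[0, 1/3, 0], [3, -5, 1], [1, -5/3, 0]].
Y = NB⁻¹ = [[11, -1, 4], [9, -5, 15]] · [[0, 1/3, 0], [3, -5, 1], [1, -5/3, 0]] = [[1, 2, -1], [0, 3, -5]].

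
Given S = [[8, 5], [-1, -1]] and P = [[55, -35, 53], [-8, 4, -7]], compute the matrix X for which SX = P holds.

X = [[5, -5, 6], [3, 1, 1]]

Left-multiplying both sides by S⁻¹ gives X = S⁻¹P.
det S = -3; the adjugate gives S⁻¹ = [[1/3, 5/3], [-1/3, -8/3]].
X = S⁻¹P = [[1/3, 5/3], [-1/3, -8/3]] · [[55, -35, 53], [-8, 4, -7]] = [[5, -5, 6], [3, 1, 1]].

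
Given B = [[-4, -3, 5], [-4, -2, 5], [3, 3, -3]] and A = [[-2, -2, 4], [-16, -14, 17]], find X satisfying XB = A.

X = [[4, -2, 2], [0, 1, -4]]

Right-multiplying both sides by B⁻¹ gives X = AB⁻¹.
det B = -3; the adjugate gives B⁻¹ = [[3, -2, 5/3], [-1, 1, 0], [2, -1, 4/3]].
X = AB⁻¹ = [[-2, -2, 4], [-16, -14, 17]] · [[3, -2, 5/3], [-1, 1, 0], [2, -1, 4/3]] = [[4, -2, 2], [0, 1, -4]].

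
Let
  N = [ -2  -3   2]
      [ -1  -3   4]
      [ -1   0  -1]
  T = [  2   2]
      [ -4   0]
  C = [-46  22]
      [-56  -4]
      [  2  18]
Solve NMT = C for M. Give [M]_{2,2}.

Left-multiply by N⁻¹ and right-multiply by T⁻¹: M = N⁻¹CT⁻¹.
det N = 3; the adjugate gives N⁻¹ = [[1, -1, -2], [-5/3, 4/3, 2], [-1, 1, 1]].
det T = 8; the adjugate gives T⁻¹ = [[0, -1/4], [1/2, 1/4]].
N⁻¹C = [[6, -10], [6, -6], [-8, -8]].
M = (N⁻¹C)T⁻¹ = [[-5, -4], [-3, -3], [-4, 0]].

-3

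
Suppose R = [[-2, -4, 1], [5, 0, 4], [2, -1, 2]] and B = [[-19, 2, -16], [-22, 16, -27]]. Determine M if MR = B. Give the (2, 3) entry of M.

Right-multiplying both sides by R⁻¹ gives M = BR⁻¹.
det R = -5; the adjugate gives R⁻¹ = [[-4/5, -7/5, 16/5], [2/5, 6/5, -13/5], [1, 2, -4]].
M = BR⁻¹ = [[-19, 2, -16], [-22, 16, -27]] · [[-4/5, -7/5, 16/5], [2/5, 6/5, -13/5], [1, 2, -4]] = [[0, -3, -2], [-3, -4, -4]].

-4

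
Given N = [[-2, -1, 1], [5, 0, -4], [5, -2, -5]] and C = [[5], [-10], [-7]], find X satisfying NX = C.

X = [[2], [-4], [5]]

Left-multiplying both sides by N⁻¹ gives X = N⁻¹C.
det N = 1, so N⁻¹ = [[-8, -7, 4], [5, 5, -3], [-10, -9, 5]].
X = N⁻¹C = [[-8, -7, 4], [5, 5, -3], [-10, -9, 5]] · [[5], [-10], [-7]] = [[2], [-4], [5]].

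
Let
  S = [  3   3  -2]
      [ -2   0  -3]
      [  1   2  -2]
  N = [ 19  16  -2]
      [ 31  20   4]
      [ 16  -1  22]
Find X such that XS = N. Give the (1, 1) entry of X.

2

S is on the right of X, so right-multiply by S⁻¹: X = NS⁻¹.
det S = 5, so S⁻¹ = [[6/5, 2/5, -9/5], [-7/5, -4/5, 13/5], [-4/5, -3/5, 6/5]].
X = NS⁻¹ = [[19, 16, -2], [31, 20, 4], [16, -1, 22]] · [[6/5, 2/5, -9/5], [-7/5, -4/5, 13/5], [-4/5, -3/5, 6/5]] = [[2, -4, 5], [6, -6, 1], [3, -6, -5]].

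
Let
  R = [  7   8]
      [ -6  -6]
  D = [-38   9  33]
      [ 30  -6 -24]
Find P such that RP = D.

P = [[-2, -1, -1], [-3, 2, 5]]

R is on the left of P, so left-multiply by R⁻¹: P = R⁻¹D.
det R = 6; the adjugate gives R⁻¹ = [[-1, -4/3], [1, 7/6]].
P = R⁻¹D = [[-1, -4/3], [1, 7/6]] · [[-38, 9, 33], [30, -6, -24]] = [[-2, -1, -1], [-3, 2, 5]].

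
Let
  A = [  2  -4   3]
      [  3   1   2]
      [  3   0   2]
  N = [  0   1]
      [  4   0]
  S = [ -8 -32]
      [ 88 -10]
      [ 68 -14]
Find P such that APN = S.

P = [[-2, 3], [4, 5], [-4, 4]]

Isolating P: multiply by A⁻¹ from the left and N⁻¹ from the right, so P = A⁻¹SN⁻¹.
A has determinant -5; A⁻¹ = [[-2/5, -8/5, 11/5], [0, 1, -1], [3/5, 12/5, -14/5]].
det N = -4, so N⁻¹ = [[0, 1/4], [1, 0]].
A⁻¹S = [[12, -2], [20, 4], [16, -4]].
P = (A⁻¹S)N⁻¹ = [[-2, 3], [4, 5], [-4, 4]].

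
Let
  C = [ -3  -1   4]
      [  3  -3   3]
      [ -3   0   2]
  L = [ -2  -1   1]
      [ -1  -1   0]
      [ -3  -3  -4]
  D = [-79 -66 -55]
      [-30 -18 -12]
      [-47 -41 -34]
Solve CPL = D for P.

Left-multiply by C⁻¹ and right-multiply by L⁻¹: P = C⁻¹DL⁻¹.
C has determinant -3; C⁻¹ = [[2, -2/3, -3], [5, -2, -7], [3, -1, -4]].
det L = -4, so L⁻¹ = [[-1, 7/4, -1/4], [1, -11/4, 1/4], [0, 3/4, -1/4]].
C⁻¹D = [[3, 3, 0], [-6, -7, -13], [-19, -16, -17]].
P = (C⁻¹D)L⁻¹ = [[0, -3, 0], [-1, -1, 3], [3, -2, 5]].

P = [[0, -3, 0], [-1, -1, 3], [3, -2, 5]]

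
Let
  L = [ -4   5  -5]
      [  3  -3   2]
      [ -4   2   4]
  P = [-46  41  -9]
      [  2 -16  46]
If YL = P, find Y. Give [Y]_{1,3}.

L is on the right of Y, so right-multiply by L⁻¹: Y = PL⁻¹.
det L = -6, so L⁻¹ = [[8/3, 5, 5/6], [10/3, 6, 7/6], [1, 2, 1/2]].
Y = PL⁻¹ = [[-46, 41, -9], [2, -16, 46]] · [[8/3, 5, 5/6], [10/3, 6, 7/6], [1, 2, 1/2]] = [[5, -2, 5], [-2, 6, 6]].

5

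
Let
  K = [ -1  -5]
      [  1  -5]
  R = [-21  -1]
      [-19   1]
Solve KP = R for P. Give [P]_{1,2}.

K is on the left of P, so left-multiply by K⁻¹: P = K⁻¹R.
det K = 10, so K⁻¹ = [[-1/2, 1/2], [-1/10, -1/10]].
P = K⁻¹R = [[-1/2, 1/2], [-1/10, -1/10]] · [[-21, -1], [-19, 1]] = [[1, 1], [4, 0]].

1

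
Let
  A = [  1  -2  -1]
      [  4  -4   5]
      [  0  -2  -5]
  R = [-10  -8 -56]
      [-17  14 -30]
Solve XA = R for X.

Right-multiplying both sides by A⁻¹ gives X = RA⁻¹.
A has determinant -2; A⁻¹ = [[-15, 4, 7], [-10, 5/2, 9/2], [4, -1, -2]].
X = RA⁻¹ = [[-10, -8, -56], [-17, 14, -30]] · [[-15, 4, 7], [-10, 5/2, 9/2], [4, -1, -2]] = [[6, -4, 6], [-5, -3, 4]].

X = [[6, -4, 6], [-5, -3, 4]]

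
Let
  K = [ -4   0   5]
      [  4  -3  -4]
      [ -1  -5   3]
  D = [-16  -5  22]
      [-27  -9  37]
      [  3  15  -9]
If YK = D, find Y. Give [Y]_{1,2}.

Since K sits to the right of Y, Y = DK⁻¹.
K has determinant 1; K⁻¹ = [[-29, -25, 15], [-8, -7, 4], [-23, -20, 12]].
Y = DK⁻¹ = [[-16, -5, 22], [-27, -9, 37], [3, 15, -9]] · [[-29, -25, 15], [-8, -7, 4], [-23, -20, 12]] = [[-2, -5, 4], [4, -2, 3], [0, 0, -3]].

-5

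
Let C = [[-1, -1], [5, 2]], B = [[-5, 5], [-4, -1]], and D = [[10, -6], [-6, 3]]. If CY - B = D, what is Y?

CY = D + B = [[5, -1], [-10, 2]].
Left-multiplying both sides by C⁻¹ gives Y = C⁻¹(D + B).
det C = 3; the adjugate gives C⁻¹ = [[2/3, 1/3], [-5/3, -1/3]].
Y = C⁻¹(D + B) = [[0, 0], [-5, 1]].

Y = [[0, 0], [-5, 1]]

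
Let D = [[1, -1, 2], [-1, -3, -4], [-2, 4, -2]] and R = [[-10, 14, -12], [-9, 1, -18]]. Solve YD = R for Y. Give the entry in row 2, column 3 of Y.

Since D sits to the right of Y, Y = RD⁻¹.
D has determinant -4; D⁻¹ = [[-11/2, -3/2, -5/2], [-3/2, -1/2, -1/2], [5/2, 1/2, 1]].
Y = RD⁻¹ = [[-10, 14, -12], [-9, 1, -18]] · [[-11/2, -3/2, -5/2], [-3/2, -1/2, -1/2], [5/2, 1/2, 1]] = [[4, 2, 6], [3, 4, 4]].

4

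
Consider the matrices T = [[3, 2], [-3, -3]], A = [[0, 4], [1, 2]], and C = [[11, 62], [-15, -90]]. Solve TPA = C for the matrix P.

Isolating P: multiply by T⁻¹ from the left and A⁻¹ from the right, so P = T⁻¹CA⁻¹.
det T = -3, so T⁻¹ = [[1, 2/3], [-1, -1]].
det A = -4; the adjugate gives A⁻¹ = [[-1/2, 1], [1/4, 0]].
T⁻¹C = [[1, 2], [4, 28]].
P = (T⁻¹C)A⁻¹ = [[0, 1], [5, 4]].

P = [[0, 1], [5, 4]]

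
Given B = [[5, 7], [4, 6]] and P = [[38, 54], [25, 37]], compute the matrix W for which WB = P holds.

Right-multiplying both sides by B⁻¹ gives W = PB⁻¹.
det B = 2; the adjugate gives B⁻¹ = [[3, -7/2], [-2, 5/2]].
W = PB⁻¹ = [[38, 54], [25, 37]] · [[3, -7/2], [-2, 5/2]] = [[6, 2], [1, 5]].

W = [[6, 2], [1, 5]]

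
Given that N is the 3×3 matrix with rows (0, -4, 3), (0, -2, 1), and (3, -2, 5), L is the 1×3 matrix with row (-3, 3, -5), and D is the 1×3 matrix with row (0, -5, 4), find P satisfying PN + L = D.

P = [[1, 1, 1]]

PN = D − L = [[3, -8, 9]].
Right-multiplying both sides by N⁻¹ gives P = (D − L)N⁻¹.
det N = 6, so N⁻¹ = [[-4/3, 7/3, 1/3], [1/2, -3/2, 0], [1, -2, 0]].
P = (D − L)N⁻¹ = [[1, 1, 1]].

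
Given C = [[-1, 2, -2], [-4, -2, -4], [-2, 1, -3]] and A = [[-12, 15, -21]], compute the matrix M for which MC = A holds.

M = [[6, 0, 3]]

C is on the right of M, so right-multiply by C⁻¹: M = AC⁻¹.
det C = -2, so C⁻¹ = [[-5, -2, 6], [2, 1/2, -2], [4, 3/2, -5]].
M = AC⁻¹ = [[-12, 15, -21]] · [[-5, -2, 6], [2, 1/2, -2], [4, 3/2, -5]] = [[6, 0, 3]].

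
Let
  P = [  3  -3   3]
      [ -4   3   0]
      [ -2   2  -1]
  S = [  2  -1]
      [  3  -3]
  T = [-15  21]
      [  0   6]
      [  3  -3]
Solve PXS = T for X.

X = P⁻¹TS⁻¹ (apply P⁻¹ on the left and S⁻¹ on the right).
det P = -3, so P⁻¹ = [[1, -1, 3], [4/3, -1, 4], [2/3, 0, 1]].
S has determinant -3; S⁻¹ = [[1, -1/3], [1, -2/3]].
P⁻¹T = [[-6, 6], [-8, 10], [-7, 11]].
X = (P⁻¹T)S⁻¹ = [[0, -2], [2, -4], [4, -5]].

X = [[0, -2], [2, -4], [4, -5]]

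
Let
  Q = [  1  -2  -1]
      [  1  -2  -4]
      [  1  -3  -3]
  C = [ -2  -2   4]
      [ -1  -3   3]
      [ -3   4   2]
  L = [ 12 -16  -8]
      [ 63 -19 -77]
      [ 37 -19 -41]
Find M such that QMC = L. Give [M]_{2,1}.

Isolating M: multiply by Q⁻¹ from the left and C⁻¹ from the right, so M = Q⁻¹LC⁻¹.
det Q = -3; the adjugate gives Q⁻¹ = [[2, 1, -2], [1/3, 2/3, -1], [1/3, -1/3, 0]].
det C = -2; the adjugate gives C⁻¹ = [[9, -10, -3], [7/2, -4, -1], [13/2, -7, -2]].
Q⁻¹L = [[13, -13, -11], [9, 1, -13], [-17, 1, 23]].
M = (Q⁻¹L)C⁻¹ = [[0, -1, -4], [0, -3, -2], [0, 5, 4]].

0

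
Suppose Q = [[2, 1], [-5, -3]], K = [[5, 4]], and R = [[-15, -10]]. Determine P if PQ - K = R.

P = [[0, 2]]

PQ = R + K = [[-10, -6]].
Q is on the right of P, so right-multiply by Q⁻¹: P = (R + K)Q⁻¹.
Q has determinant -1; Q⁻¹ = [[3, 1], [-5, -2]].
P = (R + K)Q⁻¹ = [[0, 2]].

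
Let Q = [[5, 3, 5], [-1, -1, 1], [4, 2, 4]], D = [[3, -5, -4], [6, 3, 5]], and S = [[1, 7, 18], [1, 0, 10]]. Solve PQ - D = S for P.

PQ = S + D = [[4, 2, 14], [7, 3, 15]].
Right-multiplying both sides by Q⁻¹ gives P = (S + D)Q⁻¹.
det Q = 4, so Q⁻¹ = [[-3/2, -1/2, 2], [2, 0, -5/2], [1/2, 1/2, -1/2]].
P = (S + D)Q⁻¹ = [[5, 5, -4], [3, 4, -1]].

P = [[5, 5, -4], [3, 4, -1]]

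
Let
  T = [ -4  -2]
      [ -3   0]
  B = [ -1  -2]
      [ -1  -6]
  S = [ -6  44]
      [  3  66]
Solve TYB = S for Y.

Y = [[-4, 5], [-2, -3]]

Isolating Y: multiply by T⁻¹ from the left and B⁻¹ from the right, so Y = T⁻¹SB⁻¹.
det T = -6, so T⁻¹ = [[0, -1/3], [-1/2, 2/3]].
B has determinant 4; B⁻¹ = [[-3/2, 1/2], [1/4, -1/4]].
T⁻¹S = [[-1, -22], [5, 22]].
Y = (T⁻¹S)B⁻¹ = [[-4, 5], [-2, -3]].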